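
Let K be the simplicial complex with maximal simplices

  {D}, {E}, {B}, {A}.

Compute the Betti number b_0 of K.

b_0 = 4.

Take the total order A < B < D < E on the vertex set. Then K (dimension 0) consists of the simplices:

  0-simplices (4): A, B, D, E

so the chain groups are C_0 ≅ Z^4.

Now H_k = ker ∂_k / im ∂_{k+1}, so:

  H_0: rank C_0 − rank ∂_1 = 4 − 0 = 4, and there is no ∂_1, so H_0 ≅ Z^4.

Hence the Betti numbers are b_0 = 4.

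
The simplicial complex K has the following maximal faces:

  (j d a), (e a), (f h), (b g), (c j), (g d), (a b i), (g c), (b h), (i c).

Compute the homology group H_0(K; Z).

H_0 ≅ Z.

Fix the vertex order a < b < c < d < e < f < g < h < i < j and write every simplex with vertices in increasing order. Then dim K = 2 and the simplices of K are:

  0-simplices (10): a, b, c, d, e, f, g, h, i, j
  1-simplices (14): ab, ad, ae, ai, aj, bg, bh, bi, cg, ci, cj, dg, dj, fh
  2-simplices (2): abi, adj

so the chain groups are C_0 ≅ Z^10, C_1 ≅ Z^14, C_2 ≅ Z^2.

∂_1: C_1 → C_0 sends each edge [p,q] (with p < q) to q − p.
The resulting 10×14 matrix has rank 9, and its Smith normal form has invariant factors (1,1,1,1,1,1,1,1,1).

Boundary ∂_2: C_2 → C_1 maps a triangle to the signed sum of its edges. For instance
  ∂abi = bi − ai + ab,
  ∂adj = dj − aj + ad.
The resulting 14×2 matrix has rank 2, and its Smith normal form has invariant factors (1,1).

Computing H_k = (kernel of ∂_k) / (image of ∂_{k+1}):

  H_0: rank C_0 − rank ∂_1 = 10 − 9 = 1, and the invariant factors of ∂_1 are all 1, so H_0 = Z.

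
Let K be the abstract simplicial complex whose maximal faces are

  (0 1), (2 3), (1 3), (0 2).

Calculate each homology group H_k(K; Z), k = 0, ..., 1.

Take the total order 0 < 1 < 2 < 3 on the vertex set. Then K (dimension 1) consists of the simplices:

  0-simplices (4): [0], [1], [2], [3]
  1-simplices (4): [0,1], [0,2], [1,3], [2,3]

so the chain groups are C_0 ≅ Z^4, C_1 ≅ Z^4.

Boundary ∂_1: C_1 → C_0 maps an edge to its endpoints' difference, ∂[p,q] = q − p. For instance
  ∂[0,1] = [1] − [0].
As a 4×4 matrix over Z this has rank 3, with invariant factors (1,1,1).

From H_k ≅ ker(∂_k) / im(∂_{k+1}) we obtain:

  H_0: rank C_0 − rank ∂_1 = 4 − 3 = 1, and the invariant factors of ∂_1 are all 1, so H_0 = Z.
  H_1: rank ker ∂_1 − rank ∂_2 = (4 − 3) − 0 = 1, and there is no ∂_2, so H_1 = Z.

H_0 = Z,  H_1 = Z.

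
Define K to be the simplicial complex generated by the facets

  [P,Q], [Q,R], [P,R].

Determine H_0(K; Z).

H_0 = Z.

K has 3 vertices, 3 edges.
rank ∂_0 = 0, rank ∂_1 = 2 ⇒ b_0 = 3 − 0 − 2 = 1; all invariant factors of ∂_1 are 1 so no torsion. So H_0 ≅ Z.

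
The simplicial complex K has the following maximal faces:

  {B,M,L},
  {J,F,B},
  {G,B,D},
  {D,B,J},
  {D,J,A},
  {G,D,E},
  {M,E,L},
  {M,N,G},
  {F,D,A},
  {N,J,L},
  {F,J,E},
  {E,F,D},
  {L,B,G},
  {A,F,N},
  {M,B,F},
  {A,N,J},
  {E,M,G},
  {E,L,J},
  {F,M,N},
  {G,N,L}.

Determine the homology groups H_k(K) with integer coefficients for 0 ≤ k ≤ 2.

Take the total order A < B < D < E < F < G < J < L < M < N on the vertex set. Then K (dimension 2) consists of the simplices:

  0-simplices (10): A, B, D, E, F, G, J, L, M, N
  1-simplices (30): AD, AF, AJ, AN, BD, BF, BG, BJ, BL, BM, DE, DF, DG, DJ, EF, EG, EJ, EL, EM, FJ, FM, FN, GL, GM, GN, JL, JN, LM, LN, MN
  2-simplices (20): ADF, ADJ, AFN, AJN, BDG, BDJ, BFJ, BFM, BGL, BLM, DEF, DEG, EFJ, EGM, EJL, ELM, FMN, GLN, GMN, JLN

so the chain groups are C_0 ≅ Z^10, C_1 ≅ Z^30, C_2 ≅ Z^20.

∂_1: C_1 → C_0 sends each edge [p,q] (with p < q) to q − p.
As a 10×30 matrix over Z this has rank 9, with invariant factors (1,1,1,1,1,1,1,1,1).

The boundary map ∂_2: C_2 → C_1 acts by ∂[p,q,r] = [q,r] − [p,r] + [p,q]. For instance
  ∂EGM = GM − EM + EG,
  ∂BLM = LM − BM + BL.
This gives a 30×20 integer matrix of rank 20; reducing to Smith normal form yields diagonal entries (1,1,1,1,1,1,1,1,1,1,1,1,1,1,1,1,1,1,1,2).

Reading off H_k = ker ∂_k / im ∂_{k+1}:

  H_0: rank C_0 − rank ∂_1 = 10 − 9 = 1, and the invariant factors of ∂_1 are all 1, so H_0 = Z.
  H_1: rank ker ∂_1 − rank ∂_2 = (30 − 9) − 20 = 1, and ∂_2 has invariant factor 2 > 1, so H_1 = Z ⊕ Z_2.
  H_2: rank ker ∂_2 − rank ∂_3 = (20 − 20) − 0 = 0, and there is no ∂_3, so H_2 = 0.

As a check, the Euler characteristic is 10 − 30 + 20 = 0, which agrees with 1 − 1 + 0 = 0.

H_0 = Z,  H_1 = Z ⊕ Z_2,  H_2 = 0.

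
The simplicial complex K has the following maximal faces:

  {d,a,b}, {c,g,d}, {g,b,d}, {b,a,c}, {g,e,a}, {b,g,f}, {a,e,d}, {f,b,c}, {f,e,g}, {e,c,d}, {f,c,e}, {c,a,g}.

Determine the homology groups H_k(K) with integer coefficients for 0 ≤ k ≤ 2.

H_0 = Z,  H_1 = Z/2,  H_2 = 0.

Take the total order a < b < c < d < e < f < g on the vertex set. Then K (dimension 2) consists of the simplices:

  0-simplices (7): a, b, c, d, e, f, g
  1-simplices (18): ab, ac, ad, ae, ag, bc, bd, bf, bg, cd, ce, cf, cg, de, dg, ef, eg, fg
  2-simplices (12): abc, abd, acg, ade, aeg, bcf, bdg, bfg, cde, cdg, cef, efg

Hence C_0 ≅ Z^7, C_1 ≅ Z^18, C_2 ≅ Z^12.

Boundary ∂_1: C_1 → C_0 is given by ∂[p,q] = [q] − [p]. For instance
  ∂dg = g − d.
As a 7×18 matrix over Z this has rank 6, with invariant factors (1,1,1,1,1,1).

The boundary map ∂_2: C_2 → C_1 sends each 2-simplex [p,q,r] to [q,r] − [p,r] + [p,q]. For instance
  ∂cdg = dg − cg + cd,
  ∂cde = de − ce + cd.
This gives a 18×12 integer matrix of rank 12; reducing to Smith normal form yields diagonal entries (1,1,1,1,1,1,1,1,1,1,1,2).

Computing H_k = (kernel of ∂_k) / (image of ∂_{k+1}):

  H_0: rank C_0 − rank ∂_1 = 7 − 6 = 1, and the invariant factors of ∂_1 are all 1, so H_0 ≅ Z.
  H_1: rank ker ∂_1 − rank ∂_2 = (18 − 6) − 12 = 0, and ∂_2 has invariant factor 2 > 1, so H_1 ≅ Z/2.
  H_2: rank ker ∂_2 − rank ∂_3 = (12 − 12) − 0 = 0, and there is no ∂_3, so H_2 ≅ 0.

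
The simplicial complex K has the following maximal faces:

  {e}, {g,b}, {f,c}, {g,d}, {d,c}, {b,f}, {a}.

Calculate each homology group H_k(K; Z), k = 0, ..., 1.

K has 7 vertices, 5 edges.
rank ∂_0 = 0, rank ∂_1 = 4 ⇒ b_0 = 7 − 0 − 4 = 3; all invariant factors of ∂_1 are 1 so no torsion. So H_0 ≅ Z^3.
rank ∂_1 = 4, rank ∂_2 = 0 ⇒ b_1 = 5 − 4 − 0 = 1. So H_1 ≅ Z.

H_0 ≅ Z^3,  H_1 ≅ Z.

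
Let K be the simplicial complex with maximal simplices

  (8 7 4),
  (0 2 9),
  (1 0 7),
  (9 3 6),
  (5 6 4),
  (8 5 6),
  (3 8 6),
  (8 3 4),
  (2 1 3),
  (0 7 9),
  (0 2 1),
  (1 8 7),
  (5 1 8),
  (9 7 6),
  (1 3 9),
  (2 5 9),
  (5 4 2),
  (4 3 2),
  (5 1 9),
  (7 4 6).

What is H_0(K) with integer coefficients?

H_0 = Z.

Take the total order 0 < 1 < 2 < 3 < 4 < 5 < 6 < 7 < 8 < 9 on the vertex set. Then K (dimension 2) consists of the simplices:

  0-simplices (10): [0], [1], [2], [3], [4], [5], [6], [7], [8], [9]
  1-simplices (30): (30 of them)
  2-simplices (20): (20 of them)

giving chain groups C_0 ≅ Z^10, C_1 ≅ Z^30, C_2 ≅ Z^20.

∂_1: C_1 → C_0 is given by ∂[p,q] = [q] − [p].
This gives a 10×30 integer matrix of rank 9; reducing to Smith normal form yields diagonal entries (1,1,1,1,1,1,1,1,1).

The boundary map ∂_2: C_2 → C_1 sends each 2-simplex [p,q,r] to [q,r] − [p,r] + [p,q]. For instance
  ∂[0,7,9] = [7,9] − [0,9] + [0,7],
  ∂[5,6,8] = [6,8] − [5,8] + [5,6].
The 30×20 boundary matrix has rank 20 and Smith normal form diag(1,1,1,1,1,1,1,1,1,1,1,1,1,1,1,1,1,1,1,2).

From H_k ≅ ker(∂_k) / im(∂_{k+1}) we obtain:

  H_0: rank C_0 − rank ∂_1 = 10 − 9 = 1, and the invariant factors of ∂_1 are all 1, so H_0 = Z.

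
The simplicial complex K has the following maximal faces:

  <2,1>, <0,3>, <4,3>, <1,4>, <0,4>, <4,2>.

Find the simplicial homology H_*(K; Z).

We work with the vertex ordering 0 < 1 < 2 < 3 < 4. The simplices of K, each written with vertices in increasing order, are:

  0-simplices (5): [0], [1], [2], [3], [4]
  1-simplices (6): [0,3], [0,4], [1,2], [1,4], [2,4], [3,4]

Hence C_0 ≅ Z^5, C_1 ≅ Z^6.

Boundary ∂_1: C_1 → C_0 is given by ∂[p,q] = [q] − [p].
As a 5×6 matrix over Z this has rank 4, with invariant factors (1,1,1,1).

Computing H_k = (kernel of ∂_k) / (image of ∂_{k+1}):

  H_0: rank C_0 − rank ∂_1 = 5 − 4 = 1, and the invariant factors of ∂_1 are all 1, so H_0 = Z.
  H_1: rank ker ∂_1 − rank ∂_2 = (6 − 4) − 0 = 2, and there is no ∂_2, so H_1 = Z^2.

(K is a triangulation of a wedge of 2 circles.)

H_0 = Z,  H_1 = Z^2.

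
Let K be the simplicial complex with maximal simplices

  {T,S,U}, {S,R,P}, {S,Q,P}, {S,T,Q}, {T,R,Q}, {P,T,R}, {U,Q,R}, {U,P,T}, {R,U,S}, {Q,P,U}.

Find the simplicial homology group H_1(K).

Order the vertices as P < Q < R < S < T < U. Listing each simplex with vertices in this order, K has dimension 2 with simplices:

  0-simplices (6): P, Q, R, S, T, U
  1-simplices (15): PQ, PR, PS, PT, PU, QR, QS, QT, QU, RS, RT, RU, ST, SU, TU
  2-simplices (10): PQS, PQU, PRS, PRT, PTU, QRT, QRU, QST, RSU, STU

so the chain groups are C_0 ≅ Z^6, C_1 ≅ Z^15, C_2 ≅ Z^10.

∂_1: C_1 → C_0 is given by ∂[p,q] = [q] − [p].
The 6×15 boundary matrix has rank 5 and Smith normal form diag(1,1,1,1,1).

The boundary map ∂_2: C_2 → C_1 acts by ∂[p,q,r] = [q,r] − [p,r] + [p,q]. For instance
  ∂PQU = QU − PU + PQ,
  ∂PRT = RT − PT + PR.
The resulting 15×10 matrix has rank 10, and its Smith normal form has invariant factors (1,1,1,1,1,1,1,1,1,2).

Computing H_k = (kernel of ∂_k) / (image of ∂_{k+1}):

  H_1: rank ker ∂_1 − rank ∂_2 = (15 − 5) − 10 = 0, and ∂_2 has invariant factor 2 > 1, so H_1 ≅ Z/2.

H_1 = Z/2.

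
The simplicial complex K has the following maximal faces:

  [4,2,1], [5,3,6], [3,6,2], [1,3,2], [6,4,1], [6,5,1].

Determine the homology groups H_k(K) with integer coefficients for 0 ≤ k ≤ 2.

H_0 = Z,  H_1 = Z,  H_2 = 0.

K has 6 vertices, 12 edges, 6 triangles.
rank ∂_0 = 0, rank ∂_1 = 5 ⇒ b_0 = 6 − 0 − 5 = 1; all invariant factors of ∂_1 are 1 so no torsion. So H_0 ≅ Z.
rank ∂_1 = 5, rank ∂_2 = 6 ⇒ b_1 = 12 − 5 − 6 = 1; all invariant factors of ∂_2 are 1 so no torsion. So H_1 ≅ Z.
rank ∂_2 = 6, rank ∂_3 = 0 ⇒ b_2 = 6 − 6 − 0 = 0. So H_2 ≅ 0.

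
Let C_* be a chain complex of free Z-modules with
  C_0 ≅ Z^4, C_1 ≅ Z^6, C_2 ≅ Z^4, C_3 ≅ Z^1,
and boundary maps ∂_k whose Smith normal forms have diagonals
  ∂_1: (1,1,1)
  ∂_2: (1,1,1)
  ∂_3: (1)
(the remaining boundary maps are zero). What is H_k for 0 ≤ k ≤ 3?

H_0: b_0 = 4 − 0 − 3 = 1; torsion from ∂_1 factors > 1: none. So H_0 ≅ Z.
H_1: b_1 = 6 − 3 − 3 = 0; torsion from ∂_2 factors > 1: none. So H_1 ≅ 0.
H_2: b_2 = 4 − 3 − 1 = 0; torsion from ∂_3 factors > 1: none. So H_2 ≅ 0.
H_3: b_3 = 1 − 1 − 0 = 0; torsion from ∂_4 factors > 1: none. So H_3 ≅ 0.

H_0 ≅ Z,  H_1 = 0,  H_2 = 0,  H_3 = 0.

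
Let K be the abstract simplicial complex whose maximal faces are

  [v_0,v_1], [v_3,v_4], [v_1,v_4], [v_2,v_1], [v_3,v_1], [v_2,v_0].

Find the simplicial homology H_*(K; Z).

Order the vertices as v_0 < v_1 < v_2 < v_3 < v_4. Listing each simplex with vertices in this order, K has dimension 1 with simplices:

  0-simplices (5): [v_0], [v_1], [v_2], [v_3], [v_4]
  1-simplices (6): [v_0,v_1], [v_0,v_2], [v_1,v_2], [v_1,v_3], [v_1,v_4], [v_3,v_4]

Hence C_0 ≅ Z^5, C_1 ≅ Z^6.

The boundary map ∂_1: C_1 → C_0 is given by ∂[p,q] = [q] − [p]. For instance
  ∂[v_1,v_2] = [v_2] − [v_1].
The 5×6 boundary matrix has rank 4 and Smith normal form diag(1,1,1,1).

Now H_k = ker ∂_k / im ∂_{k+1}, so:

  H_0: rank C_0 − rank ∂_1 = 5 − 4 = 1, and the invariant factors of ∂_1 are all 1, so H_0 ≅ Z.
  H_1: rank ker ∂_1 − rank ∂_2 = (6 − 4) − 0 = 2, and there is no ∂_2, so H_1 ≅ Z^2.

H_0 = Z,  H_1 = Z^2.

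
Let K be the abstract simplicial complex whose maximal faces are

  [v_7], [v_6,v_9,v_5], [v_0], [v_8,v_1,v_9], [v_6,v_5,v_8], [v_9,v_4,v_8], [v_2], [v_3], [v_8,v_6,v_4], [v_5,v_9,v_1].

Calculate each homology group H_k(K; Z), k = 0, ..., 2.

H_0 = Z^5,  H_1 = Z,  H_2 = 0.

Fix the vertex order v_0 < v_1 < v_2 < v_3 < v_4 < v_5 < v_6 < v_7 < v_8 < v_9 and write every simplex with vertices in increasing order. Then dim K = 2 and the simplices of K are:

  0-simplices (10): [v_0], [v_1], [v_2], [v_3], [v_4], [v_5], [v_6], [v_7], [v_8], [v_9]
  1-simplices (12): [v_1,v_5], [v_1,v_8], [v_1,v_9], [v_4,v_6], [v_4,v_8], [v_4,v_9], [v_5,v_6], [v_5,v_8], [v_5,v_9], [v_6,v_8], [v_6,v_9], [v_8,v_9]
  2-simplices (6): [v_1,v_5,v_9], [v_1,v_8,v_9], [v_4,v_6,v_8], [v_4,v_8,v_9], [v_5,v_6,v_8], [v_5,v_6,v_9]

giving chain groups C_0 ≅ Z^10, C_1 ≅ Z^12, C_2 ≅ Z^6.

∂_1: C_1 → C_0 is given by ∂[p,q] = [q] − [p].
This gives a 10×12 integer matrix of rank 5; reducing to Smith normal form yields diagonal entries (1,1,1,1,1).

Boundary ∂_2: C_2 → C_1 acts by ∂[p,q,r] = [q,r] − [p,r] + [p,q]. For instance
  ∂[v_4,v_6,v_8] = [v_6,v_8] − [v_4,v_8] + [v_4,v_6],
  ∂[v_1,v_8,v_9] = [v_8,v_9] − [v_1,v_9] + [v_1,v_8].
The resulting 12×6 matrix has rank 6, and its Smith normal form has invariant factors (1,1,1,1,1,1).

Reading off H_k = ker ∂_k / im ∂_{k+1}:

  H_0: rank C_0 − rank ∂_1 = 10 − 5 = 5, and the invariant factors of ∂_1 are all 1, so H_0 ≅ Z^5.
  H_1: rank ker ∂_1 − rank ∂_2 = (12 − 5) − 6 = 1, and the invariant factors of ∂_2 are all 1, so H_1 ≅ Z.
  H_2: rank ker ∂_2 − rank ∂_3 = (6 − 6) − 0 = 0, and there is no ∂_3, so H_2 ≅ 0.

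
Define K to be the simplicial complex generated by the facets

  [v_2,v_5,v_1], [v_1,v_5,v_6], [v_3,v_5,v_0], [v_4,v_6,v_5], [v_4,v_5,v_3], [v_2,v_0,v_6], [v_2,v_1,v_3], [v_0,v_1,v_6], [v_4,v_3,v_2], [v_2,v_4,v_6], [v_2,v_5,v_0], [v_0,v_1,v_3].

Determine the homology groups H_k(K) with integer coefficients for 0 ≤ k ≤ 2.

Fix the vertex order v_0 < v_1 < v_2 < v_3 < v_4 < v_5 < v_6 and write every simplex with vertices in increasing order. Then dim K = 2 and the simplices of K are:

  0-simplices (7): [v_0], [v_1], [v_2], [v_3], [v_4], [v_5], [v_6]
  1-simplices (18): (18 of them)
  2-simplices (12): (12 of them)

Hence C_0 ≅ Z^7, C_1 ≅ Z^18, C_2 ≅ Z^12.

Boundary ∂_1: C_1 → C_0 maps an edge to its endpoints' difference, ∂[p,q] = q − p. For instance
  ∂[v_1,v_6] = [v_6] − [v_1].
The 7×18 boundary matrix has rank 6 and Smith normal form diag(1,1,1,1,1,1).

The boundary map ∂_2: C_2 → C_1 acts by ∂[p,q,r] = [q,r] − [p,r] + [p,q]. For instance
  ∂[v_4,v_5,v_6] = [v_5,v_6] − [v_4,v_6] + [v_4,v_5],
  ∂[v_1,v_2,v_3] = [v_2,v_3] − [v_1,v_3] + [v_1,v_2].
This gives a 18×12 integer matrix of rank 12; reducing to Smith normal form yields diagonal entries (1,1,1,1,1,1,1,1,1,1,1,2).

Reading off H_k = ker ∂_k / im ∂_{k+1}:

  H_0: rank C_0 − rank ∂_1 = 7 − 6 = 1, and the invariant factors of ∂_1 are all 1, so H_0 ≅ Z.
  H_1: rank ker ∂_1 − rank ∂_2 = (18 − 6) − 12 = 0, and ∂_2 has invariant factor 2 > 1, so H_1 ≅ Z/2Z.
  H_2: rank ker ∂_2 − rank ∂_3 = (12 − 12) − 0 = 0, and there is no ∂_3, so H_2 ≅ 0.

H_0 = Z,  H_1 = Z/2Z,  H_2 = 0.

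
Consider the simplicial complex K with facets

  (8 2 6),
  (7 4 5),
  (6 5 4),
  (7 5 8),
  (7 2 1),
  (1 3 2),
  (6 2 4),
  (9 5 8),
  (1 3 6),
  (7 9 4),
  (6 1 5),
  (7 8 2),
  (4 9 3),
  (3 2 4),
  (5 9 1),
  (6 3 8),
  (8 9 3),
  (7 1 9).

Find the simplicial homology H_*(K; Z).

Order the vertices as 1 < 2 < 3 < 4 < 5 < 6 < 7 < 8 < 9. Listing each simplex with vertices in this order, K has dimension 2 with simplices:

  0-simplices (9): [1], [2], [3], [4], [5], [6], [7], [8], [9]
  1-simplices (27): (27 of them)
  2-simplices (18): [1,2,3], [1,2,7], [1,3,6], [1,5,6], [1,5,9], [1,7,9], [2,3,4], [2,4,6], [2,6,8], [2,7,8], [3,4,9], [3,6,8], [3,8,9], [4,5,6], [4,5,7], [4,7,9], [5,7,8], [5,8,9]

giving chain groups C_0 ≅ Z^9, C_1 ≅ Z^27, C_2 ≅ Z^18.

∂_1: C_1 → C_0 is given by ∂[p,q] = [q] − [p].
This gives a 9×27 integer matrix of rank 8; reducing to Smith normal form yields diagonal entries (1,1,1,1,1,1,1,1).

∂_2: C_2 → C_1 maps a triangle to the signed sum of its edges. For instance
  ∂[5,7,8] = [7,8] − [5,8] + [5,7],
  ∂[2,3,4] = [3,4] − [2,4] + [2,3].
The 27×18 boundary matrix has rank 18 and Smith normal form diag(1,1,1,1,1,1,1,1,1,1,1,1,1,1,1,1,1,2).

Now H_k = ker ∂_k / im ∂_{k+1}, so:

  H_0: rank C_0 − rank ∂_1 = 9 − 8 = 1, and the invariant factors of ∂_1 are all 1, so H_0 ≅ Z.
  H_1: rank ker ∂_1 − rank ∂_2 = (27 − 8) − 18 = 1, and ∂_2 has invariant factor 2 > 1, so H_1 ≅ Z ⊕ Z/2Z.
  H_2: rank ker ∂_2 − rank ∂_3 = (18 − 18) − 0 = 0, and there is no ∂_3, so H_2 ≅ 0.

As a check, the Euler characteristic is 9 − 27 + 18 = 0, which agrees with 1 − 1 + 0 = 0.

H_0 = Z,  H_1 = Z ⊕ Z/2Z,  H_2 = 0.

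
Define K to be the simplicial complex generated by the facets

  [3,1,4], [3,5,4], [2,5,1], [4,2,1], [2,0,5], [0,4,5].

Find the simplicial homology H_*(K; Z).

H_0 = Z,  H_1 = Z,  H_2 = 0.

K has 6 vertices, 12 edges, 6 triangles.
rank ∂_0 = 0, rank ∂_1 = 5 ⇒ b_0 = 6 − 0 − 5 = 1; all invariant factors of ∂_1 are 1 so no torsion. So H_0 = Z.
rank ∂_1 = 5, rank ∂_2 = 6 ⇒ b_1 = 12 − 5 − 6 = 1; all invariant factors of ∂_2 are 1 so no torsion. So H_1 = Z.
rank ∂_2 = 6, rank ∂_3 = 0 ⇒ b_2 = 6 − 6 − 0 = 0. So H_2 = 0.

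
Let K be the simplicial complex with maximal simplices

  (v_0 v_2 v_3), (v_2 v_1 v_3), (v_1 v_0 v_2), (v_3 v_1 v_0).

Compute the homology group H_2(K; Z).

H_2 = Z.

K has 4 vertices, 6 edges, 4 triangles.
rank ∂_2 = 3, rank ∂_3 = 0 ⇒ b_2 = 4 − 3 − 0 = 1. So H_2 = Z.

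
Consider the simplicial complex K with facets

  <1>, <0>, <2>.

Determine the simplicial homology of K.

We work with the vertex ordering 0 < 1 < 2. The simplices of K, each written with vertices in increasing order, are:

  0-simplices (3): [0], [1], [2]

so the chain groups are C_0 ≅ Z^3.

Now H_k = ker ∂_k / im ∂_{k+1}, so:

  H_0: rank C_0 − rank ∂_1 = 3 − 0 = 3, and there is no ∂_1, so H_0 = Z^3.

H_0 = Z^3.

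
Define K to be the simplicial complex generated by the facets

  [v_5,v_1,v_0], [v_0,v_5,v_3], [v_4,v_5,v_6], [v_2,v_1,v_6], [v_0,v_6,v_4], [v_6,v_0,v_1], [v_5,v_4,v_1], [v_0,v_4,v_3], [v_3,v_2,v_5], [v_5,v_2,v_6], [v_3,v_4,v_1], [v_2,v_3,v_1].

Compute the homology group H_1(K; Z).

Take the total order v_0 < v_1 < v_2 < v_3 < v_4 < v_5 < v_6 on the vertex set. Then K (dimension 2) consists of the simplices:

  0-simplices (7): [v_0], [v_1], [v_2], [v_3], [v_4], [v_5], [v_6]
  1-simplices (18): (18 of them)
  2-simplices (12): (12 of them)

Hence C_0 ≅ Z^7, C_1 ≅ Z^18, C_2 ≅ Z^12.

∂_1: C_1 → C_0 sends each edge [p,q] (with p < q) to q − p. For instance
  ∂[v_0,v_4] = [v_4] − [v_0].
As a 7×18 matrix over Z this has rank 6, with invariant factors (1,1,1,1,1,1).

∂_2: C_2 → C_1 maps a triangle to the signed sum of its edges. For instance
  ∂[v_2,v_3,v_5] = [v_3,v_5] − [v_2,v_5] + [v_2,v_3],
  ∂[v_0,v_4,v_6] = [v_4,v_6] − [v_0,v_6] + [v_0,v_4].
As a 18×12 matrix over Z this has rank 12, with invariant factors (1,1,1,1,1,1,1,1,1,1,1,2).

Now H_k = ker ∂_k / im ∂_{k+1}, so:

  H_1: rank ker ∂_1 − rank ∂_2 = (18 − 6) − 12 = 0, and ∂_2 has invariant factor 2 > 1, so H_1 = Z/2Z.

(K is a triangulation of the real projective plane RP^2.)

H_1 ≅ Z/2Z.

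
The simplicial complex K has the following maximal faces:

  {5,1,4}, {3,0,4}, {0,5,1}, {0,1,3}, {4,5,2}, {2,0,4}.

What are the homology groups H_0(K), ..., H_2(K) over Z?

We work with the vertex ordering 0 < 1 < 2 < 3 < 4 < 5. The simplices of K, each written with vertices in increasing order, are:

  0-simplices (6): [0], [1], [2], [3], [4], [5]
  1-simplices (12): [0,1], [0,2], [0,3], [0,4], [0,5], [1,3], [1,4], [1,5], [2,4], [2,5], [3,4], [4,5]
  2-simplices (6): [0,1,3], [0,1,5], [0,2,4], [0,3,4], [1,4,5], [2,4,5]

Hence C_0 ≅ Z^6, C_1 ≅ Z^12, C_2 ≅ Z^6.

The boundary map ∂_1: C_1 → C_0 is given by ∂[p,q] = [q] − [p]. For instance
  ∂[4,5] = [5] − [4].
The 6×12 boundary matrix has rank 5 and Smith normal form diag(1,1,1,1,1).

The boundary map ∂_2: C_2 → C_1 maps a triangle to the signed sum of its edges. For instance
  ∂[0,1,3] = [1,3] − [0,3] + [0,1],
  ∂[0,1,5] = [1,5] − [0,5] + [0,1].
The 12×6 boundary matrix has rank 6 and Smith normal form diag(1,1,1,1,1,1).

From H_k ≅ ker(∂_k) / im(∂_{k+1}) we obtain:

  H_0: rank C_0 − rank ∂_1 = 6 − 5 = 1, and the invariant factors of ∂_1 are all 1, so H_0 = Z.
  H_1: rank ker ∂_1 − rank ∂_2 = (12 − 5) − 6 = 1, and the invariant factors of ∂_2 are all 1, so H_1 = Z.
  H_2: rank ker ∂_2 − rank ∂_3 = (6 − 6) − 0 = 0, and there is no ∂_3, so H_2 = 0.

H_0 = Z,  H_1 = Z,  H_2 = 0.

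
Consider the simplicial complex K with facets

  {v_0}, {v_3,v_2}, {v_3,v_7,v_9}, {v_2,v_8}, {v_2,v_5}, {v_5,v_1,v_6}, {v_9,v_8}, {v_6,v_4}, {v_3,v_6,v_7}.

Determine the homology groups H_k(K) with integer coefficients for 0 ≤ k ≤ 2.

Take the total order v_0 < v_1 < v_2 < v_3 < v_4 < v_5 < v_6 < v_7 < v_8 < v_9 on the vertex set. Then K (dimension 2) consists of the simplices:

  0-simplices (10): [v_0], [v_1], [v_2], [v_3], [v_4], [v_5], [v_6], [v_7], [v_8], [v_9]
  1-simplices (13): [v_1,v_5], [v_1,v_6], [v_2,v_3], [v_2,v_5], [v_2,v_8], [v_3,v_6], [v_3,v_7], [v_3,v_9], [v_4,v_6], [v_5,v_6], [v_6,v_7], [v_7,v_9], [v_8,v_9]
  2-simplices (3): [v_1,v_5,v_6], [v_3,v_6,v_7], [v_3,v_7,v_9]

giving chain groups C_0 ≅ Z^10, C_1 ≅ Z^13, C_2 ≅ Z^3.

∂_1: C_1 → C_0 maps an edge to its endpoints' difference, ∂[p,q] = q − p. For instance
  ∂[v_3,v_7] = [v_7] − [v_3].
This gives a 10×13 integer matrix of rank 8; reducing to Smith normal form yields diagonal entries (1,1,1,1,1,1,1,1).

The boundary map ∂_2: C_2 → C_1 maps a triangle to the signed sum of its edges. For instance
  ∂[v_3,v_7,v_9] = [v_7,v_9] − [v_3,v_9] + [v_3,v_7],
  ∂[v_3,v_6,v_7] = [v_6,v_7] − [v_3,v_7] + [v_3,v_6].
The 13×3 boundary matrix has rank 3 and Smith normal form diag(1,1,1).

Reading off H_k = ker ∂_k / im ∂_{k+1}:

  H_0: rank C_0 − rank ∂_1 = 10 − 8 = 2, and the invariant factors of ∂_1 are all 1, so H_0 ≅ Z^2.
  H_1: rank ker ∂_1 − rank ∂_2 = (13 − 8) − 3 = 2, and the invariant factors of ∂_2 are all 1, so H_1 ≅ Z^2.
  H_2: rank ker ∂_2 − rank ∂_3 = (3 − 3) − 0 = 0, and there is no ∂_3, so H_2 ≅ 0.

H_0 = Z^2,  H_1 = Z^2,  H_2 = 0.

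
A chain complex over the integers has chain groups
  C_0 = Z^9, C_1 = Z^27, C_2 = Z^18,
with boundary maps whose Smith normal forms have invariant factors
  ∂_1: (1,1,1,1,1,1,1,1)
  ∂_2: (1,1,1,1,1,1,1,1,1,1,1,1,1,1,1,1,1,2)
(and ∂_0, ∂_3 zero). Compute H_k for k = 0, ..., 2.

H_0: b_0 = 9 − 0 − 8 = 1; torsion from ∂_1 factors > 1: none. So H_0 ≅ Z.
H_1: b_1 = 27 − 8 − 18 = 1; torsion from ∂_2 factors > 1: [2]. So H_1 ≅ Z × Z/2.
H_2: b_2 = 18 − 18 − 0 = 0; torsion from ∂_3 factors > 1: none. So H_2 ≅ 0.

H_0 ≅ Z,  H_1 ≅ Z × Z/2,  H_2 = 0.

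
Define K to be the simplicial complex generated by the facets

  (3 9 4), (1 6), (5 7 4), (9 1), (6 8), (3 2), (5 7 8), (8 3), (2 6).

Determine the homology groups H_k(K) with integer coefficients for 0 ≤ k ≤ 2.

Fix the vertex order 1 < 2 < 3 < 4 < 5 < 6 < 7 < 8 < 9 and write every simplex with vertices in increasing order. Then dim K = 2 and the simplices of K are:

  0-simplices (9): [1], [2], [3], [4], [5], [6], [7], [8], [9]
  1-simplices (14): [1,6], [1,9], [2,3], [2,6], [3,4], [3,8], [3,9], [4,5], [4,7], [4,9], [5,7], [5,8], [6,8], [7,8]
  2-simplices (3): [3,4,9], [4,5,7], [5,7,8]

Hence C_0 ≅ Z^9, C_1 ≅ Z^14, C_2 ≅ Z^3.

Boundary ∂_1: C_1 → C_0 sends each edge [p,q] (with p < q) to q − p.
The 9×14 boundary matrix has rank 8 and Smith normal form diag(1,1,1,1,1,1,1,1).

Boundary ∂_2: C_2 → C_1 acts by ∂[p,q,r] = [q,r] − [p,r] + [p,q]. For instance
  ∂[4,5,7] = [5,7] − [4,7] + [4,5],
  ∂[5,7,8] = [7,8] − [5,8] + [5,7].
The 14×3 boundary matrix has rank 3 and Smith normal form diag(1,1,1).

Computing H_k = (kernel of ∂_k) / (image of ∂_{k+1}):

  H_0: rank C_0 − rank ∂_1 = 9 − 8 = 1, and the invariant factors of ∂_1 are all 1, so H_0 ≅ Z.
  H_1: rank ker ∂_1 − rank ∂_2 = (14 − 8) − 3 = 3, and the invariant factors of ∂_2 are all 1, so H_1 ≅ Z^3.
  H_2: rank ker ∂_2 − rank ∂_3 = (3 − 3) − 0 = 0, and there is no ∂_3, so H_2 ≅ 0.

As a check, the Euler characteristic is 9 − 14 + 3 = -2, which agrees with 1 − 3 + 0 = -2.

H_0 = Z,  H_1 = Z^3,  H_2 = 0.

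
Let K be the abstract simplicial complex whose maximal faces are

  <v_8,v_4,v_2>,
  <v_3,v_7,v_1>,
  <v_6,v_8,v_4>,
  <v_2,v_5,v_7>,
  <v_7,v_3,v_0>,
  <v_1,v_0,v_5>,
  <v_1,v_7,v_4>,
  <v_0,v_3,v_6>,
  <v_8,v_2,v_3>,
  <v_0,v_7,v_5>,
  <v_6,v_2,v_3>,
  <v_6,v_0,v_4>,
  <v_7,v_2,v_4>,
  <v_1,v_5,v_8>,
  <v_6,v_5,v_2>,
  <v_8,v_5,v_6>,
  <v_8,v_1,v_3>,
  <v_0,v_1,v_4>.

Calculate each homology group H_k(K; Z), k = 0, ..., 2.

Order the vertices as v_0 < v_1 < v_2 < v_3 < v_4 < v_5 < v_6 < v_7 < v_8. Listing each simplex with vertices in this order, K has dimension 2 with simplices:

  0-simplices (9): [v_0], [v_1], [v_2], [v_3], [v_4], [v_5], [v_6], [v_7], [v_8]
  1-simplices (27): (27 of them)
  2-simplices (18): (18 of them)

giving chain groups C_0 ≅ Z^9, C_1 ≅ Z^27, C_2 ≅ Z^18.

The boundary map ∂_1: C_1 → C_0 maps an edge to its endpoints' difference, ∂[p,q] = q − p.
The resulting 9×27 matrix has rank 8, and its Smith normal form has invariant factors (1,1,1,1,1,1,1,1).

The boundary map ∂_2: C_2 → C_1 sends each 2-simplex [p,q,r] to [q,r] − [p,r] + [p,q]. For instance
  ∂[v_1,v_3,v_8] = [v_3,v_8] − [v_1,v_8] + [v_1,v_3],
  ∂[v_2,v_5,v_7] = [v_5,v_7] − [v_2,v_7] + [v_2,v_5].
This gives a 27×18 integer matrix of rank 18; reducing to Smith normal form yields diagonal entries (1,1,1,1,1,1,1,1,1,1,1,1,1,1,1,1,1,2).

Reading off H_k = ker ∂_k / im ∂_{k+1}:

  H_0: rank C_0 − rank ∂_1 = 9 − 8 = 1, and the invariant factors of ∂_1 are all 1, so H_0 ≅ Z.
  H_1: rank ker ∂_1 − rank ∂_2 = (27 − 8) − 18 = 1, and ∂_2 has invariant factor 2 > 1, so H_1 ≅ Z ⊕ Z/2.
  H_2: rank ker ∂_2 − rank ∂_3 = (18 − 18) − 0 = 0, and there is no ∂_3, so H_2 ≅ 0.

H_0 ≅ Z,  H_1 ≅ Z ⊕ Z/2,  H_2 = 0.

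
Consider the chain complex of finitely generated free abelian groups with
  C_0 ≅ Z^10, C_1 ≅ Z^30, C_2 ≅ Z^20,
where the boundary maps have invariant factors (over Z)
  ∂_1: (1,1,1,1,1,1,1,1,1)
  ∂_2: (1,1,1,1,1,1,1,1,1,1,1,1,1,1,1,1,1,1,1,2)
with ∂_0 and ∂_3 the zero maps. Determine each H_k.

H_0: b_0 = 10 − 0 − 9 = 1; torsion from ∂_1 factors > 1: none. So H_0 = Z.
H_1: b_1 = 30 − 9 − 20 = 1; torsion from ∂_2 factors > 1: [2]. So H_1 = Z ⊕ Z/2.
H_2: b_2 = 20 − 20 − 0 = 0; torsion from ∂_3 factors > 1: none. So H_2 = 0.

H_0 = Z,  H_1 = Z ⊕ Z/2,  H_2 = 0.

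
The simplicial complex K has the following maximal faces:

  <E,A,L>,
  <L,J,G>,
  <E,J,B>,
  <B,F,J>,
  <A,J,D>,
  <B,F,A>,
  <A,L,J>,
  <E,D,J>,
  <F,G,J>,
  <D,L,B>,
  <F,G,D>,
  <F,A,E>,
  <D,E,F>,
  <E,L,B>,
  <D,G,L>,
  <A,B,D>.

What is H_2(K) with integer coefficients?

Order the vertices as A < B < D < E < F < G < J < L. Listing each simplex with vertices in this order, K has dimension 2 with simplices:

  0-simplices (8): A, B, D, E, F, G, J, L
  1-simplices (24): AB, AD, AE, AF, AJ, AL, BD, BE, BF, BJ, BL, DE, DF, DG, DJ, DL, EF, EJ, EL, FG, FJ, GJ, GL, JL
  2-simplices (16): ABD, ABF, ADJ, AEF, AEL, AJL, BDL, BEJ, BEL, BFJ, DEF, DEJ, DFG, DGL, FGJ, GJL

Hence C_0 ≅ Z^8, C_1 ≅ Z^24, C_2 ≅ Z^16.

Boundary ∂_1: C_1 → C_0 is given by ∂[p,q] = [q] − [p]. For instance
  ∂EF = F − E.
As a 8×24 matrix over Z this has rank 7, with invariant factors (1,1,1,1,1,1,1).

Boundary ∂_2: C_2 → C_1 maps a triangle to the signed sum of its edges. For instance
  ∂AEF = EF − AF + AE,
  ∂AJL = JL − AL + AJ.
As a 24×16 matrix over Z this has rank 15, with invariant factors (1,1,1,1,1,1,1,1,1,1,1,1,1,1,1).

Now H_k = ker ∂_k / im ∂_{k+1}, so:

  H_2: rank ker ∂_2 − rank ∂_3 = (16 − 15) − 0 = 1, and there is no ∂_3, so H_2 ≅ Z.

H_2 = Z.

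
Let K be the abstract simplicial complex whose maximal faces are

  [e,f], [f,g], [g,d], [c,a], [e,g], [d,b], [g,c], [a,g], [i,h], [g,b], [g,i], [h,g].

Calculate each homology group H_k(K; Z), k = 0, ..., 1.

Fix the vertex order a < b < c < d < e < f < g < h < i and write every simplex with vertices in increasing order. Then dim K = 1 and the simplices of K are:

  0-simplices (9): a, b, c, d, e, f, g, h, i
  1-simplices (12): ac, ag, bd, bg, cg, dg, ef, eg, fg, gh, gi, hi

giving chain groups C_0 ≅ Z^9, C_1 ≅ Z^12.

The boundary map ∂_1: C_1 → C_0 sends each edge [p,q] (with p < q) to q − p. For instance
  ∂ag = g − a.
This gives a 9×12 integer matrix of rank 8; reducing to Smith normal form yields diagonal entries (1,1,1,1,1,1,1,1).

Reading off H_k = ker ∂_k / im ∂_{k+1}:

  H_0: rank C_0 − rank ∂_1 = 9 − 8 = 1, and the invariant factors of ∂_1 are all 1, so H_0 = Z.
  H_1: rank ker ∂_1 − rank ∂_2 = (12 − 8) − 0 = 4, and there is no ∂_2, so H_1 = Z^4.

H_0 ≅ Z,  H_1 ≅ Z^4.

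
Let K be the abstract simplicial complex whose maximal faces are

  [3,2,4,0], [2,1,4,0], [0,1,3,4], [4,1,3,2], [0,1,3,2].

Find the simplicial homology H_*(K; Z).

K has 5 vertices, 10 edges, 10 triangles, 5 3-simplices.
rank ∂_0 = 0, rank ∂_1 = 4 ⇒ b_0 = 5 − 0 − 4 = 1; all invariant factors of ∂_1 are 1 so no torsion. So H_0 ≅ Z.
rank ∂_1 = 4, rank ∂_2 = 6 ⇒ b_1 = 10 − 4 − 6 = 0; all invariant factors of ∂_2 are 1 so no torsion. So H_1 ≅ 0.
rank ∂_2 = 6, rank ∂_3 = 4 ⇒ b_2 = 10 − 6 − 4 = 0; all invariant factors of ∂_3 are 1 so no torsion. So H_2 ≅ 0.
rank ∂_3 = 4, rank ∂_4 = 0 ⇒ b_3 = 5 − 4 − 0 = 1. So H_3 ≅ Z.

H_0 = Z,  H_1 = 0,  H_2 = 0,  H_3 = Z.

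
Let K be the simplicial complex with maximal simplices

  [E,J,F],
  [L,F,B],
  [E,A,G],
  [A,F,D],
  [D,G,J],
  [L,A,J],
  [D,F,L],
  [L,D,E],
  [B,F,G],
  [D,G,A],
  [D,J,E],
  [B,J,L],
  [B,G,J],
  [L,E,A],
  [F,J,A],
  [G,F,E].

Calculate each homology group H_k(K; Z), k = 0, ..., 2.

K has 8 vertices, 24 edges, 16 triangles.
rank ∂_0 = 0, rank ∂_1 = 7 ⇒ b_0 = 8 − 0 − 7 = 1; all invariant factors of ∂_1 are 1 so no torsion. So H_0 = Z.
rank ∂_1 = 7, rank ∂_2 = 15 ⇒ b_1 = 24 − 7 − 15 = 2; all invariant factors of ∂_2 are 1 so no torsion. So H_1 = Z^2.
rank ∂_2 = 15, rank ∂_3 = 0 ⇒ b_2 = 16 − 15 − 0 = 1. So H_2 = Z.

H_0 = Z,  H_1 = Z^2,  H_2 = Z.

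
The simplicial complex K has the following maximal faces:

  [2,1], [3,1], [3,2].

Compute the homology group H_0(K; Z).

Order the vertices as 1 < 2 < 3. Listing each simplex with vertices in this order, K has dimension 1 with simplices:

  0-simplices (3): [1], [2], [3]
  1-simplices (3): [1,2], [1,3], [2,3]

Hence C_0 ≅ Z^3, C_1 ≅ Z^3.

The boundary map ∂_1: C_1 → C_0 is given by ∂[p,q] = [q] − [p]. For instance
  ∂[2,3] = [3] − [2].
As a 3×3 matrix over Z this has rank 2, with invariant factors (1,1).

From H_k ≅ ker(∂_k) / im(∂_{k+1}) we obtain:

  H_0: rank C_0 − rank ∂_1 = 3 − 2 = 1, and the invariant factors of ∂_1 are all 1, so H_0 ≅ Z.

H_0 = Z.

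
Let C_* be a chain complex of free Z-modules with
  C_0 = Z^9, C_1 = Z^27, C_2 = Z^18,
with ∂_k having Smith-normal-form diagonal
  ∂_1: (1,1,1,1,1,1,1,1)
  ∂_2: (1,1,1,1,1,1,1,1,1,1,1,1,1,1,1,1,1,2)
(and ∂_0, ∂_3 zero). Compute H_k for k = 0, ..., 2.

H_0 ≅ Z,  H_1 ≅ Z ⊕ Z/2,  H_2 = 0.

H_0: b_0 = 9 − 0 − 8 = 1; torsion from ∂_1 factors > 1: none. So H_0 ≅ Z.
H_1: b_1 = 27 − 8 − 18 = 1; torsion from ∂_2 factors > 1: [2]. So H_1 ≅ Z ⊕ Z/2.
H_2: b_2 = 18 − 18 − 0 = 0; torsion from ∂_3 factors > 1: none. So H_2 ≅ 0.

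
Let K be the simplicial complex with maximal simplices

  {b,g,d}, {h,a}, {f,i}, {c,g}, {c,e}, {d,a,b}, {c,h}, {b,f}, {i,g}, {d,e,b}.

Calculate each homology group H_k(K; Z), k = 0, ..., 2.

H_0 = Z,  H_1 = Z^3,  H_2 = 0.

Take the total order a < b < c < d < e < f < g < h < i on the vertex set. Then K (dimension 2) consists of the simplices:

  0-simplices (9): a, b, c, d, e, f, g, h, i
  1-simplices (14): ab, ad, ah, bd, be, bf, bg, ce, cg, ch, de, dg, fi, gi
  2-simplices (3): abd, bde, bdg

giving chain groups C_0 ≅ Z^9, C_1 ≅ Z^14, C_2 ≅ Z^3.

Boundary ∂_1: C_1 → C_0 sends each edge [p,q] (with p < q) to q − p. For instance
  ∂bg = g − b.
The 9×14 boundary matrix has rank 8 and Smith normal form diag(1,1,1,1,1,1,1,1).

∂_2: C_2 → C_1 maps a triangle to the signed sum of its edges. For instance
  ∂abd = bd − ad + ab,
  ∂bde = de − be + bd.
The 14×3 boundary matrix has rank 3 and Smith normal form diag(1,1,1).

Reading off H_k = ker ∂_k / im ∂_{k+1}:

  H_0: rank C_0 − rank ∂_1 = 9 − 8 = 1, and the invariant factors of ∂_1 are all 1, so H_0 ≅ Z.
  H_1: rank ker ∂_1 − rank ∂_2 = (14 − 8) − 3 = 3, and the invariant factors of ∂_2 are all 1, so H_1 ≅ Z^3.
  H_2: rank ker ∂_2 − rank ∂_3 = (3 − 3) − 0 = 0, and there is no ∂_3, so H_2 ≅ 0.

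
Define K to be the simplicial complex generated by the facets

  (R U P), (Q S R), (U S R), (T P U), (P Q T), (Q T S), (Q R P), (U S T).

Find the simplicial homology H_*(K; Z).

H_0 ≅ Z,  H_1 = 0,  H_2 ≅ Z.

Order the vertices as P < Q < R < S < T < U. Listing each simplex with vertices in this order, K has dimension 2 with simplices:

  0-simplices (6): P, Q, R, S, T, U
  1-simplices (12): PQ, PR, PT, PU, QR, QS, QT, RS, RU, ST, SU, TU
  2-simplices (8): PQR, PQT, PRU, PTU, QRS, QST, RSU, STU

Hence C_0 ≅ Z^6, C_1 ≅ Z^12, C_2 ≅ Z^8.

Boundary ∂_1: C_1 → C_0 maps an edge to its endpoints' difference, ∂[p,q] = q − p.
This gives a 6×12 integer matrix of rank 5; reducing to Smith normal form yields diagonal entries (1,1,1,1,1).

Boundary ∂_2: C_2 → C_1 sends each 2-simplex [p,q,r] to [q,r] − [p,r] + [p,q]. For instance
  ∂PTU = TU − PU + PT,
  ∂PRU = RU − PU + PR.
This gives a 12×8 integer matrix of rank 7; reducing to Smith normal form yields diagonal entries (1,1,1,1,1,1,1).

Computing H_k = (kernel of ∂_k) / (image of ∂_{k+1}):

  H_0: rank C_0 − rank ∂_1 = 6 − 5 = 1, and the invariant factors of ∂_1 are all 1, so H_0 ≅ Z.
  H_1: rank ker ∂_1 − rank ∂_2 = (12 − 5) − 7 = 0, and the invariant factors of ∂_2 are all 1, so H_1 ≅ 0.
  H_2: rank ker ∂_2 − rank ∂_3 = (8 − 7) − 0 = 1, and there is no ∂_3, so H_2 ≅ Z.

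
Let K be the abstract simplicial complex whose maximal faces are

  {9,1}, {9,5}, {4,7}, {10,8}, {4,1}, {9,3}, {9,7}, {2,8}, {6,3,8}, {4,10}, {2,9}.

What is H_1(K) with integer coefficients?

H_1 ≅ Z^3.

Order the vertices as 1 < 2 < 3 < 4 < 5 < 6 < 7 < 8 < 9 < 10. Listing each simplex with vertices in this order, K has dimension 2 with simplices:

  0-simplices (10): [1], [2], [3], [4], [5], [6], [7], [8], [9], [10]
  1-simplices (13): [1,4], [1,9], [2,8], [2,9], [3,6], [3,8], [3,9], [4,7], [4,10], [5,9], [6,8], [7,9], [8,10]
  2-simplices (1): [3,6,8]

Hence C_0 ≅ Z^10, C_1 ≅ Z^13, C_2 ≅ Z^1.

The boundary map ∂_1: C_1 → C_0 maps an edge to its endpoints' difference, ∂[p,q] = q − p. For instance
  ∂[2,9] = [9] − [2].
The resulting 10×13 matrix has rank 9, and its Smith normal form has invariant factors (1,1,1,1,1,1,1,1,1).

∂_2: C_2 → C_1 maps a triangle to the signed sum of its edges. For instance
  ∂[3,6,8] = [6,8] − [3,8] + [3,6].
As a 13×1 matrix over Z this has rank 1, with invariant factors (1).

Reading off H_k = ker ∂_k / im ∂_{k+1}:

  H_1: rank ker ∂_1 − rank ∂_2 = (13 − 9) − 1 = 3, and the invariant factors of ∂_2 are all 1, so H_1 = Z^3.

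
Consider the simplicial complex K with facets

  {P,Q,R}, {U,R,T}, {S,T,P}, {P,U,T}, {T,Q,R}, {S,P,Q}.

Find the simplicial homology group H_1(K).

Order the vertices as P < Q < R < S < T < U. Listing each simplex with vertices in this order, K has dimension 2 with simplices:

  0-simplices (6): P, Q, R, S, T, U
  1-simplices (12): PQ, PR, PS, PT, PU, QR, QS, QT, RT, RU, ST, TU
  2-simplices (6): PQR, PQS, PST, PTU, QRT, RTU

so the chain groups are C_0 ≅ Z^6, C_1 ≅ Z^12, C_2 ≅ Z^6.

∂_1: C_1 → C_0 is given by ∂[p,q] = [q] − [p].
This gives a 6×12 integer matrix of rank 5; reducing to Smith normal form yields diagonal entries (1,1,1,1,1).

Boundary ∂_2: C_2 → C_1 sends each 2-simplex [p,q,r] to [q,r] − [p,r] + [p,q]. For instance
  ∂PQR = QR − PR + PQ,
  ∂PQS = QS − PS + PQ.
The 12×6 boundary matrix has rank 6 and Smith normal form diag(1,1,1,1,1,1).

Reading off H_k = ker ∂_k / im ∂_{k+1}:

  H_1: rank ker ∂_1 − rank ∂_2 = (12 − 5) − 6 = 1, and the invariant factors of ∂_2 are all 1, so H_1 ≅ Z.

(K is a triangulation of the cylinder S^1 x I.)

H_1 ≅ Z.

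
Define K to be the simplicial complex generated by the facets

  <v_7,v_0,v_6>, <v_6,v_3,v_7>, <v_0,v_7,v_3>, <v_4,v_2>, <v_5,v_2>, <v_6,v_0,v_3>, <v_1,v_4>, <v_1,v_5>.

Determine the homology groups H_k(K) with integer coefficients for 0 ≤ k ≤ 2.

H_0 ≅ Z^2,  H_1 ≅ Z,  H_2 ≅ Z.

K has 8 vertices, 10 edges, 4 triangles.
rank ∂_0 = 0, rank ∂_1 = 6 ⇒ b_0 = 8 − 0 − 6 = 2; all invariant factors of ∂_1 are 1 so no torsion. So H_0 ≅ Z^2.
rank ∂_1 = 6, rank ∂_2 = 3 ⇒ b_1 = 10 − 6 − 3 = 1; all invariant factors of ∂_2 are 1 so no torsion. So H_1 ≅ Z.
rank ∂_2 = 3, rank ∂_3 = 0 ⇒ b_2 = 4 − 3 − 0 = 1. So H_2 ≅ Z.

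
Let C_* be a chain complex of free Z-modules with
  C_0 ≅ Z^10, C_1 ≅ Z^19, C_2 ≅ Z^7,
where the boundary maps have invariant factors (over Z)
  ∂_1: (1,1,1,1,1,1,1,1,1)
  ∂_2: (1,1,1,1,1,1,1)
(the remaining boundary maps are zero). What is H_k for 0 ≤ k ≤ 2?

H_0 = Z,  H_1 = Z^3,  H_2 = 0.

H_0: b_0 = 10 − 0 − 9 = 1; torsion from ∂_1 factors > 1: none. So H_0 = Z.
H_1: b_1 = 19 − 9 − 7 = 3; torsion from ∂_2 factors > 1: none. So H_1 = Z^3.
H_2: b_2 = 7 − 7 − 0 = 0; torsion from ∂_3 factors > 1: none. So H_2 = 0.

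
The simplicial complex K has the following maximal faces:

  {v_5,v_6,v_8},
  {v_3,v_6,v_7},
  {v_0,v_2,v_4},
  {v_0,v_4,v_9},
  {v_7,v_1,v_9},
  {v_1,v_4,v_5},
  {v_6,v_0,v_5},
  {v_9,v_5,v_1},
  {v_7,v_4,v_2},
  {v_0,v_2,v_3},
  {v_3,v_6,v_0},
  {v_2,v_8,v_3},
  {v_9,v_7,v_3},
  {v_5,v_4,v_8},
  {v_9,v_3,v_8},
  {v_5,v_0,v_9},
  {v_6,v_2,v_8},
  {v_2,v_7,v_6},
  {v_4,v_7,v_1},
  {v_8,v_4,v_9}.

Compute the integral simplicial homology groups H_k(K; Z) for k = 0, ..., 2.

Fix the vertex order v_0 < v_1 < v_2 < v_3 < v_4 < v_5 < v_6 < v_7 < v_8 < v_9 and write every simplex with vertices in increasing order. Then dim K = 2 and the simplices of K are:

  0-simplices (10): [v_0], [v_1], [v_2], [v_3], [v_4], [v_5], [v_6], [v_7], [v_8], [v_9]
  1-simplices (30): (30 of them)
  2-simplices (20): (20 of them)

so the chain groups are C_0 ≅ Z^10, C_1 ≅ Z^30, C_2 ≅ Z^20.

Boundary ∂_1: C_1 → C_0 is given by ∂[p,q] = [q] − [p]. For instance
  ∂[v_1,v_4] = [v_4] − [v_1].
As a 10×30 matrix over Z this has rank 9, with invariant factors (1,1,1,1,1,1,1,1,1).

The boundary map ∂_2: C_2 → C_1 acts by ∂[p,q,r] = [q,r] − [p,r] + [p,q]. For instance
  ∂[v_0,v_2,v_4] = [v_2,v_4] − [v_0,v_4] + [v_0,v_2],
  ∂[v_3,v_7,v_9] = [v_7,v_9] − [v_3,v_9] + [v_3,v_7].
As a 30×20 matrix over Z this has rank 20, with invariant factors (1,1,1,1,1,1,1,1,1,1,1,1,1,1,1,1,1,1,1,2).

Reading off H_k = ker ∂_k / im ∂_{k+1}:

  H_0: rank C_0 − rank ∂_1 = 10 − 9 = 1, and the invariant factors of ∂_1 are all 1, so H_0 ≅ Z.
  H_1: rank ker ∂_1 − rank ∂_2 = (30 − 9) − 20 = 1, and ∂_2 has invariant factor 2 > 1, so H_1 ≅ Z × Z/2.
  H_2: rank ker ∂_2 − rank ∂_3 = (20 − 20) − 0 = 0, and there is no ∂_3, so H_2 ≅ 0.

H_0 = Z,  H_1 = Z × Z/2,  H_2 = 0.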